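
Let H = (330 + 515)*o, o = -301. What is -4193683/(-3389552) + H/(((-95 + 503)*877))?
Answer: 79806409111/151604492304 ≈ 0.52641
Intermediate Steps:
H = -254345 (H = (330 + 515)*(-301) = 845*(-301) = -254345)
-4193683/(-3389552) + H/(((-95 + 503)*877)) = -4193683/(-3389552) - 254345*1/(877*(-95 + 503)) = -4193683*(-1/3389552) - 254345/(408*877) = 4193683/3389552 - 254345/357816 = 79806409111/151604492304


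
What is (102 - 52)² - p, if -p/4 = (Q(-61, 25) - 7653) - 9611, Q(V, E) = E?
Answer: -66456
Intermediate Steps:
p = 68956 (p = -4*((25 - 7653) - 9611) = -4*(-7628 - 9611) = -4*(-17239) = 68956)
(102 - 52)² - p = (102 - 52)² - 1*68956 = 50² - 68956 = 2500 - 68956 = -66456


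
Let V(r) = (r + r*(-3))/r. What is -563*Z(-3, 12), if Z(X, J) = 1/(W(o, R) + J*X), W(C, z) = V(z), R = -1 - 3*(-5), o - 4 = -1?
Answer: 563/38 ≈ 14.816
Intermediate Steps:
o = 3 (o = 4 - 1 = 3)
V(r) = -2 (V(r) = (r - 3*r)/r = (-2*r)/r = -2)
R = 14 (R = -1 + 15 = 14)
W(C, z) = -2
Z(X, J) = 1/(-2 + J*X)
-563*Z(-3, 12) = -563/(-2 + 12*(-3)) = -563/(-2 - 36) = -563/(-38) = -563*(-1/38) = 563/38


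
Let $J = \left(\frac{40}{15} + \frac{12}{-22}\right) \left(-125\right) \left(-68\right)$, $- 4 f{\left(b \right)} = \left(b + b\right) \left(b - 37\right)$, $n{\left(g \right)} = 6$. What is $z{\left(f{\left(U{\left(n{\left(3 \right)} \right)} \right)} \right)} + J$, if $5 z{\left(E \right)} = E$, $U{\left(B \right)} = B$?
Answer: $\frac{2978069}{165} \approx 18049.0$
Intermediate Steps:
$f{\left(b \right)} = - \frac{b \left(-37 + b\right)}{2}$ ($f{\left(b \right)} = - \frac{\left(b + b\right) \left(b - 37\right)}{4} = - \frac{2 b \left(-37 + b\right)}{4} = - \frac{b \left(-37 + b\right)}{2}$)
$z{\left(E \right)} = \frac{E}{5}$
$J = \frac{595000}{33}$ ($J = \left(40 \cdot \frac{1}{15} + 12 \left(- \frac{1}{22}\right)\right) \left(-125\right) \left(-68\right) = \left(\frac{8}{3} - \frac{6}{11}\right) \left(-125\right) \left(-68\right) = \frac{70}{33} \left(-125\right) \left(-68\right) = \left(- \frac{8750}{33}\right) \left(-68\right) = \frac{595000}{33} \approx 18030.0$)
$z{\left(f{\left(U{\left(n{\left(3 \right)} \right)} \right)} \right)} + J = \frac{\frac{1}{2} \cdot 6 \left(37 - 6\right)}{5} + \frac{595000}{33} = \frac{\frac{1}{2} \cdot 6 \cdot 31}{5} + \frac{595000}{33} = \frac{1}{5} \cdot 93 + \frac{595000}{33} = \frac{93}{5} + \frac{595000}{33} = \frac{2978069}{165}$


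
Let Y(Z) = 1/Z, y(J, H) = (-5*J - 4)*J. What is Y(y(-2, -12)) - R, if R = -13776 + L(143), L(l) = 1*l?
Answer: 163595/12 ≈ 13633.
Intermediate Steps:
y(J, H) = J*(-4 - 5*J) (y(J, H) = (-4 - 5*J)*J = J*(-4 - 5*J))
L(l) = l
R = -13633 (R = -13776 + 143 = -13633)
Y(y(-2, -12)) - R = 1/(-1*(-2)*(4 + 5*(-2))) - 1*(-13633) = 1/(-1*(-2)*(4 - 10)) + 13633 = 1/(-1*(-2)*(-6)) + 13633 = 1/(-12) + 13633 = -1/12 + 13633 = 163595/12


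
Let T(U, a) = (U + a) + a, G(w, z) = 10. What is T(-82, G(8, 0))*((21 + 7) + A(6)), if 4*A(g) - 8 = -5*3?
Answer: -3255/2 ≈ -1627.5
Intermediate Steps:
A(g) = -7/4 (A(g) = 2 + (-5*3)/4 = 2 + (¼)*(-15) = 2 - 15/4 = -7/4)
T(U, a) = U + 2*a
T(-82, G(8, 0))*((21 + 7) + A(6)) = (-82 + 2*10)*((21 + 7) - 7/4) = (-82 + 20)*(28 - 7/4) = -62*105/4 = -3255/2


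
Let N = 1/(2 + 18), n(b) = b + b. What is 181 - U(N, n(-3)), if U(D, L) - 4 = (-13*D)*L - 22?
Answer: 1951/10 ≈ 195.10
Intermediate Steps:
n(b) = 2*b
N = 1/20 ≈ 0.050000
U(D, L) = -18 - 13*D*L (U(D, L) = 4 + ((-13*D)*L - 22) = 4 + (-13*D*L - 22) = 4 + (-22 - 13*D*L) = -18 - 13*D*L)
181 - U(N, n(-3)) = 181 - (-18 - 13*1/20*2*(-3)) = 181 - (-18 - 13*1/20*(-6)) = 181 - (-18 + 39/10) = 181 - 1*(-141/10) = 181 + 141/10 = 1951/10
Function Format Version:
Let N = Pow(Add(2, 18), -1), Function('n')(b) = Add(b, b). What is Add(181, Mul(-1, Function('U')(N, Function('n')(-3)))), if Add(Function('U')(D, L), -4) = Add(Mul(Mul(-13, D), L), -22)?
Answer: Rational(1951, 10) ≈ 195.10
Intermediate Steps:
Function('n')(b) = Mul(2, b)
N = Rational(1, 20) (N = Pow(20, -1) = Rational(1, 20) ≈ 0.050000)
Function('U')(D, L) = Add(-18, Mul(-13, D, L)) (Function('U')(D, L) = Add(4, Add(Mul(Mul(-13, D), L), -22)) = Add(4, Add(Mul(-13, D, L), -22)) = Add(4, Add(-22, Mul(-13, D, L))) = Add(-18, Mul(-13, D, L)))
Add(181, Mul(-1, Function('U')(N, Function('n')(-3)))) = Add(181, Mul(-1, Add(-18, Mul(-13, Rational(1, 20), Mul(2, -3))))) = Add(181, Mul(-1, Add(-18, Mul(-13, Rational(1, 20), -6)))) = Add(181, Mul(-1, Add(-18, Rational(39, 10)))) = Add(181, Mul(-1, Rational(-141, 10))) = Add(181, Rational(141, 10)) = Rational(1951, 10)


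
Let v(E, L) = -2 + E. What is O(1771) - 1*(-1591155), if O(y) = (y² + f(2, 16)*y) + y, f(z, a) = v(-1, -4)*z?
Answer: 4718741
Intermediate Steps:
f(z, a) = -3*z (f(z, a) = (-2 - 1)*z = -3*z)
O(y) = y² - 5*y (O(y) = (y² + (-3*2)*y) + y = (y² - 6*y) + y = y² - 5*y)
O(1771) - 1*(-1591155) = 1771*(-5 + 1771) - 1*(-1591155) = 1771*1766 + 1591155 = 3127586 + 1591155 = 4718741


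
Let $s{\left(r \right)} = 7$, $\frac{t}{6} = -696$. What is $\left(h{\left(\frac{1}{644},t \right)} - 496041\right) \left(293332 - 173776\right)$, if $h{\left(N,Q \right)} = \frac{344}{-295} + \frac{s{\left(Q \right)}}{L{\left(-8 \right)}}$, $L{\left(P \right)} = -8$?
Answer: $- \frac{34989903874953}{590} \approx -5.9305 \cdot 10^{10}$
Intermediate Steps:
$t = -4176$ ($t = 6 \left(-696\right) = -4176$)
$h{\left(N,Q \right)} = - \frac{4817}{2360}$ ($h{\left(N,Q \right)} = \frac{344}{-295} + \frac{7}{-8} = 344 \left(- \frac{1}{295}\right) + 7 \left(- \frac{1}{8}\right) = - \frac{344}{295} - \frac{7}{8} = - \frac{4817}{2360}$)
$\left(h{\left(\frac{1}{644},t \right)} - 496041\right) \left(293332 - 173776\right) = \left(- \frac{4817}{2360} - 496041\right) \left(293332 - 173776\right) = \left(- \frac{1170661577}{2360}\right) 119556 = - \frac{34989903874953}{590}$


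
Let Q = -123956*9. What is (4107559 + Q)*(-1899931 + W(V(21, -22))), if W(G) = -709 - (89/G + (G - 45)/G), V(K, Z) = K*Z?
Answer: -119419273222345/21 ≈ -5.6866e+12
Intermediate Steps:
Q = -1115604
W(G) = -709 - 89/G - (-45 + G)/G (W(G) = -709 - (89/G + (-45 + G)/G) = -709 + (-89/G - (-45 + G)/G) = -709 - 89/G - (-45 + G)/G)
(4107559 + Q)*(-1899931 + W(V(21, -22))) = (4107559 - 1115604)*(-1899931 + (-710 - 44/(21*(-22)))) = 2991955*(-1899931 + (-710 - 44/(-462))) = 2991955*(-1899931 + (-710 - 44*(-1/462))) = 2991955*(-1899931 + (-710 + 2/21)) = 2991955*(-1899931 - 14908/21) = 2991955*(-39913459/21) = -119419273222345/21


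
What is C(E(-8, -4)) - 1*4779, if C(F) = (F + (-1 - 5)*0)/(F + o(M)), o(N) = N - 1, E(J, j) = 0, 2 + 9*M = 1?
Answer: -4779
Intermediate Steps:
M = -⅑ (M = -2/9 + (⅑)*1 = -2/9 + ⅑ = -⅑ ≈ -0.11111)
o(N) = -1 + N
C(F) = F/(-10/9 + F) (C(F) = (F + (-1 - 5)*0)/(F + (-1 - ⅑)) = (F - 6*0)/(F - 10/9) = (F + 0)/(-10/9 + F) = F/(-10/9 + F))
C(E(-8, -4)) - 1*4779 = 9*0/(-10 + 9*0) - 1*4779 = 9*0/(-10 + 0) - 4779 = 9*0/(-10) - 4779 = 9*0*(-⅒) - 4779 = 0 - 4779 = -4779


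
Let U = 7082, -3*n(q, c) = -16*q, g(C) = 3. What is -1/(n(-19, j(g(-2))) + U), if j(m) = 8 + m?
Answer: -3/20942 ≈ -0.00014325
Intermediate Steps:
n(q, c) = 16*q/3 (n(q, c) = -(-16)*q/3 = 16*q/3)
-1/(n(-19, j(g(-2))) + U) = -1/((16/3)*(-19) + 7082) = -1/(-304/3 + 7082) = -1/20942/3 = -1*3/20942 = -3/20942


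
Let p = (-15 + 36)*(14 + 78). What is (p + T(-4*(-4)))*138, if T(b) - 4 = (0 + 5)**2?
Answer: 270618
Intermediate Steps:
T(b) = 29 (T(b) = 4 + (0 + 5)**2 = 4 + 5**2 = 4 + 25 = 29)
p = 1932 (p = 21*92 = 1932)
(p + T(-4*(-4)))*138 = (1932 + 29)*138 = 1961*138 = 270618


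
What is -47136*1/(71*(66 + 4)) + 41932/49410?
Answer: -106029386/12278385 ≈ -8.6355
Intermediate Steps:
-47136*1/(71*(66 + 4)) + 41932/49410 = -47136/(71*70) + 41932*(1/49410) = -47136/4970 + 20966/24705 = -47136*1/4970 + 20966/24705 = -23568/2485 + 20966/24705 = -106029386/12278385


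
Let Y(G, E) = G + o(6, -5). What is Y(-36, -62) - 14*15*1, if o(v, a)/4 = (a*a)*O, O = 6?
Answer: 354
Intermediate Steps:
o(v, a) = 24*a**2 (o(v, a) = 4*((a*a)*6) = 4*(a**2*6) = 4*(6*a**2) = 24*a**2)
Y(G, E) = 600 + G (Y(G, E) = G + 24*(-5)**2 = G + 24*25 = G + 600 = 600 + G)
Y(-36, -62) - 14*15*1 = (600 - 36) - 14*15*1 = 564 - 210*1 = 564 - 210 = 354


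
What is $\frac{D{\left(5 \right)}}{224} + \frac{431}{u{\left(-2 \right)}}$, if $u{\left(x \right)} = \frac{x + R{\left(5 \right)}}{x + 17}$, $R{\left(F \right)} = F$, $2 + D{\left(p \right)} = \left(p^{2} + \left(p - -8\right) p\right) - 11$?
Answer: $\frac{68971}{32} \approx 2155.3$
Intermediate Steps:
$D{\left(p \right)} = -13 + p^{2} + p \left(8 + p\right)$ ($D{\left(p \right)} = -2 - \left(11 - p^{2} - \left(p - -8\right) p\right) = -2 - \left(11 - p^{2} - \left(p + 8\right) p\right) = -2 - \left(11 - p^{2} - \left(8 + p\right) p\right) = -2 - \left(11 - p^{2} - p \left(8 + p\right)\right) = -2 + \left(-11 + p^{2} + p \left(8 + p\right)\right) = -13 + p^{2} + p \left(8 + p\right)$)
$u{\left(x \right)} = \frac{5 + x}{17 + x}$ ($u{\left(x \right)} = \frac{x + 5}{x + 17} = \frac{5 + x}{17 + x}$)
$\frac{D{\left(5 \right)}}{224} + \frac{431}{u{\left(-2 \right)}} = \frac{-13 + 2 \cdot 5^{2} + 8 \cdot 5}{224} + \frac{431}{\frac{1}{17 - 2} \left(5 - 2\right)} = \left(-13 + 2 \cdot 25 + 40\right) \frac{1}{224} + \frac{431}{\frac{1}{15} \cdot 3} = \left(-13 + 50 + 40\right) \frac{1}{224} + \frac{431}{\frac{1}{15} \cdot 3} = 77 \cdot \frac{1}{224} + 431 \frac{1}{\frac{1}{5}} = \frac{11}{32} + 431 \cdot 5 = \frac{11}{32} + 2155 = \frac{68971}{32}$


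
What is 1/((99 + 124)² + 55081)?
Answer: 1/104810 ≈ 9.5411e-6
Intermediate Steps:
1/((99 + 124)² + 55081) = 1/(223² + 55081) = 1/(49729 + 55081) = 1/104810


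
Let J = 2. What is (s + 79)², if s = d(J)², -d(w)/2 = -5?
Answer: 32041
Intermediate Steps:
d(w) = 10 (d(w) = -2*(-5) = 10)
s = 100 (s = 10² = 100)
(s + 79)² = (100 + 79)² = 179² = 32041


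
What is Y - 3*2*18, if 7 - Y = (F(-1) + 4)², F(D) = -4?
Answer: -101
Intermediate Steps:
Y = 7 (Y = 7 - (-4 + 4)² = 7 - 1*0² = 7 - 1*0 = 7 + 0 = 7)
Y - 3*2*18 = 7 - 3*2*18 = 7 - 6*18 = 7 - 108 = -101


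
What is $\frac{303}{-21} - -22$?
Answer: $\frac{53}{7} \approx 7.5714$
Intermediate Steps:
$\frac{303}{-21} - -22 = 303 \left(- \frac{1}{21}\right) + 22 = - \frac{101}{7} + 22 = \frac{53}{7}$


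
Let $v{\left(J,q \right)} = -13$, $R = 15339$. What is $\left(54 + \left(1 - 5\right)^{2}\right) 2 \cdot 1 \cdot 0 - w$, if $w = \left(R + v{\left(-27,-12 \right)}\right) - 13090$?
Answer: $-2236$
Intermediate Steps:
$w = 2236$ ($w = \left(15339 - 13\right) - 13090 = 15326 - 13090 = 2236$)
$\left(54 + \left(1 - 5\right)^{2}\right) 2 \cdot 1 \cdot 0 - w = \left(54 + \left(1 - 5\right)^{2}\right) 2 \cdot 1 \cdot 0 - 2236 = \left(54 + \left(-4\right)^{2}\right) 2 \cdot 0 - 2236 = \left(54 + 16\right) 0 - 2236 = 70 \cdot 0 - 2236 = 0 - 2236 = -2236$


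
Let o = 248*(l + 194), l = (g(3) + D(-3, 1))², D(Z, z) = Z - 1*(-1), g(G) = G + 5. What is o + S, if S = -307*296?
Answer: -33832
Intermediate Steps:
g(G) = 5 + G
D(Z, z) = 1 + Z (D(Z, z) = Z + 1 = 1 + Z)
S = -90872
l = 36 (l = ((5 + 3) + (1 - 3))² = (8 - 2)² = 6² = 36)
o = 57040 (o = 248*(36 + 194) = 248*230 = 57040)
o + S = 57040 - 90872 = -33832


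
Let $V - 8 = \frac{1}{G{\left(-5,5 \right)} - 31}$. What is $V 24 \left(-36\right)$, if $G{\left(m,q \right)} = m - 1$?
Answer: $- \frac{254880}{37} \approx -6888.6$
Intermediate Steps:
$G{\left(m,q \right)} = -1 + m$
$V = \frac{295}{37}$ ($V = 8 + \frac{1}{\left(-1 - 5\right) - 31} = 8 + \frac{1}{-6 - 31} = 8 + \frac{1}{-37} = 8 - \frac{1}{37} = \frac{295}{37} \approx 7.973$)
$V 24 \left(-36\right) = \frac{295}{37} \cdot 24 \left(-36\right) = \frac{7080}{37} \left(-36\right) = - \frac{254880}{37}$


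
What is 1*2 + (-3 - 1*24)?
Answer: -25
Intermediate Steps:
1*2 + (-3 - 1*24) = 2 + (-3 - 24) = 2 - 27 = -25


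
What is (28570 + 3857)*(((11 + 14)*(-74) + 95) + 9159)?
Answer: 240089508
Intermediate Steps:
(28570 + 3857)*(((11 + 14)*(-74) + 95) + 9159) = 32427*((25*(-74) + 95) + 9159) = 32427*((-1850 + 95) + 9159) = 32427*(-1755 + 9159) = 32427*7404 = 240089508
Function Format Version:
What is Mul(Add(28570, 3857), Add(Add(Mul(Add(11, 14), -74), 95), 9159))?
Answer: 240089508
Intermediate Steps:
Mul(Add(28570, 3857), Add(Add(Mul(Add(11, 14), -74), 95), 9159)) = Mul(32427, Add(Add(Mul(25, -74), 95), 9159)) = Mul(32427, Add(Add(-1850, 95), 9159)) = Mul(32427, Add(-1755, 9159)) = Mul(32427, 7404) = 240089508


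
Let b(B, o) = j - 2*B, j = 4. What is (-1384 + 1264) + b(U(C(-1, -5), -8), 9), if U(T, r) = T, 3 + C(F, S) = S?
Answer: -100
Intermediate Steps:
C(F, S) = -3 + S
b(B, o) = 4 - 2*B
(-1384 + 1264) + b(U(C(-1, -5), -8), 9) = (-1384 + 1264) + (4 - 2*(-3 - 5)) = -120 + (4 - 2*(-8)) = -120 + (4 + 16) = -120 + 20 = -100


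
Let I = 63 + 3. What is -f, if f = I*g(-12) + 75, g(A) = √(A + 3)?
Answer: -75 - 198*I ≈ -75.0 - 198.0*I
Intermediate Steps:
g(A) = √(3 + A)
I = 66
f = 75 + 198*I (f = 66*√(3 - 12) + 75 = 66*√(-9) + 75 = 66*(3*I) + 75 = 198*I + 75 = 75 + 198*I ≈ 75.0 + 198.0*I)
-f = -(75 + 198*I) = -75 - 198*I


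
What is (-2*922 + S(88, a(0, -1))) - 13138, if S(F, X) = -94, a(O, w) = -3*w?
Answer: -15076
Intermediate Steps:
(-2*922 + S(88, a(0, -1))) - 13138 = (-2*922 - 94) - 13138 = (-1844 - 94) - 13138 = -1938 - 13138 = -15076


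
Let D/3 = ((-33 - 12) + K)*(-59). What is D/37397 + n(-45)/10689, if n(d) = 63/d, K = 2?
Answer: 58072588/285526095 ≈ 0.20339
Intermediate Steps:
D = 7611 (D = 3*(((-33 - 12) + 2)*(-59)) = 3*((-45 + 2)*(-59)) = 3*(-43*(-59)) = 3*2537 = 7611)
D/37397 + n(-45)/10689 = 7611/37397 + (63/(-45))/10689 = 7611*(1/37397) + (63*(-1/45))*(1/10689) = 7611/37397 - 7/5*1/10689 = 7611/37397 - 1/7635 = 58072588/285526095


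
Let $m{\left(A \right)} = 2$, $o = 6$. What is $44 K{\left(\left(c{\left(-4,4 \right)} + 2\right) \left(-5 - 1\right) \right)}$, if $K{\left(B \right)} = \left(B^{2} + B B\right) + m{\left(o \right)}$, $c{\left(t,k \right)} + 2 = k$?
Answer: $50776$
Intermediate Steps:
$c{\left(t,k \right)} = -2 + k$
$K{\left(B \right)} = 2 + 2 B^{2}$ ($K{\left(B \right)} = \left(B^{2} + B B\right) + 2 = \left(B^{2} + B^{2}\right) + 2 = 2 B^{2} + 2 = 2 + 2 B^{2}$)
$44 K{\left(\left(c{\left(-4,4 \right)} + 2\right) \left(-5 - 1\right) \right)} = 44 \left(2 + 2 \left(\left(\left(-2 + 4\right) + 2\right) \left(-5 - 1\right)\right)^{2}\right) = 44 \left(2 + 2 \left(\left(2 + 2\right) \left(-6\right)\right)^{2}\right) = 44 \left(2 + 2 \left(4 \left(-6\right)\right)^{2}\right) = 44 \left(2 + 2 \left(-24\right)^{2}\right) = 44 \left(2 + 2 \cdot 576\right) = 44 \left(2 + 1152\right) = 44 \cdot 1154 = 50776$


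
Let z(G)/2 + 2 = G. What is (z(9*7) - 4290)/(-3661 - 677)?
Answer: 2084/2169 ≈ 0.96081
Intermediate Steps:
z(G) = -4 + 2*G
(z(9*7) - 4290)/(-3661 - 677) = ((-4 + 2*(9*7)) - 4290)/(-3661 - 677) = ((-4 + 2*63) - 4290)/(-4338) = ((-4 + 126) - 4290)*(-1/4338) = (122 - 4290)*(-1/4338) = -4168*(-1/4338) = 2084/2169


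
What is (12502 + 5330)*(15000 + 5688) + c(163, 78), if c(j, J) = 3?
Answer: 368908419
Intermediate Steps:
(12502 + 5330)*(15000 + 5688) + c(163, 78) = (12502 + 5330)*(15000 + 5688) + 3 = 17832*20688 + 3 = 368908416 + 3 = 368908419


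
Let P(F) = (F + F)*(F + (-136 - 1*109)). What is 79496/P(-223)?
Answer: 9937/26091 ≈ 0.38086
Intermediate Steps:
P(F) = 2*F*(-245 + F) (P(F) = (2*F)*(F + (-136 - 109)) = (2*F)*(F - 245) = (2*F)*(-245 + F) = 2*F*(-245 + F))
79496/P(-223) = 79496/((2*(-223)*(-245 - 223))) = 79496/((2*(-223)*(-468))) = 79496/208728 = 79496*(1/208728) = 9937/26091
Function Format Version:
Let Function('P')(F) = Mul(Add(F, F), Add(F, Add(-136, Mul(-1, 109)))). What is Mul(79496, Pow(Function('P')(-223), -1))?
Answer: Rational(9937, 26091) ≈ 0.38086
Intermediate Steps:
Function('P')(F) = Mul(2, F, Add(-245, F)) (Function('P')(F) = Mul(Mul(2, F), Add(F, Add(-136, -109))) = Mul(Mul(2, F), Add(F, -245)) = Mul(Mul(2, F), Add(-245, F)) = Mul(2, F, Add(-245, F)))
Mul(79496, Pow(Function('P')(-223), -1)) = Mul(79496, Pow(Mul(2, -223, Add(-245, -223)), -1)) = Mul(79496, Pow(Mul(2, -223, -468), -1)) = Mul(79496, Pow(208728, -1)) = Mul(79496, Rational(1, 208728)) = Rational(9937, 26091)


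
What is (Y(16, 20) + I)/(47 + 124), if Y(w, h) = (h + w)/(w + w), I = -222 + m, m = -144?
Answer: -973/456 ≈ -2.1338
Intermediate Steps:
I = -366 (I = -222 - 144 = -366)
Y(w, h) = (h + w)/(2*w) (Y(w, h) = (h + w)/((2*w)) = (h + w)*(1/(2*w)) = (h + w)/(2*w))
(Y(16, 20) + I)/(47 + 124) = ((½)*(20 + 16)/16 - 366)/(47 + 124) = ((½)*(1/16)*36 - 366)/171 = (9/8 - 366)*(1/171) = -2919/8*1/171 = -973/456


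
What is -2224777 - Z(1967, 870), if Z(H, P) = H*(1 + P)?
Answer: -3938034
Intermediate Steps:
-2224777 - Z(1967, 870) = -2224777 - 1967*(1 + 870) = -2224777 - 1967*871 = -2224777 - 1*1713257 = -2224777 - 1713257 = -3938034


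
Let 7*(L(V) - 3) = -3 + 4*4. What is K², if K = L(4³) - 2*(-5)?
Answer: 10816/49 ≈ 220.73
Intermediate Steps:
L(V) = 34/7 (L(V) = 3 + (-3 + 4*4)/7 = 3 + (-3 + 16)/7 = 3 + (⅐)*13 = 3 + 13/7 = 34/7)
K = 104/7 (K = 34/7 - 2*(-5) = 34/7 - 1*(-10) = 34/7 + 10 = 104/7 ≈ 14.857)
K² = (104/7)² = 10816/49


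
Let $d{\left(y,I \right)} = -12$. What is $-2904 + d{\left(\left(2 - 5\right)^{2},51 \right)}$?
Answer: $-2916$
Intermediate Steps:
$-2904 + d{\left(\left(2 - 5\right)^{2},51 \right)} = -2904 - 12 = -2916$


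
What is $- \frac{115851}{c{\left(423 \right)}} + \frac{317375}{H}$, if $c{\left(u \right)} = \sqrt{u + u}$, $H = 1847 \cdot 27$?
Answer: $\frac{317375}{49869} - \frac{38617 \sqrt{94}}{94} \approx -3976.7$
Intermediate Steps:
$H = 49869$
$c{\left(u \right)} = \sqrt{2} \sqrt{u}$ ($c{\left(u \right)} = \sqrt{2 u} = \sqrt{2} \sqrt{u}$)
$- \frac{115851}{c{\left(423 \right)}} + \frac{317375}{H} = - \frac{115851}{\sqrt{2} \sqrt{423}} + \frac{317375}{49869} = - \frac{115851}{\sqrt{2} \cdot 3 \sqrt{47}} + 317375 \cdot \frac{1}{49869} = - \frac{115851}{3 \sqrt{94}} + \frac{317375}{49869} = - 115851 \frac{\sqrt{94}}{282} + \frac{317375}{49869} = - \frac{38617 \sqrt{94}}{94} + \frac{317375}{49869} = \frac{317375}{49869} - \frac{38617 \sqrt{94}}{94}$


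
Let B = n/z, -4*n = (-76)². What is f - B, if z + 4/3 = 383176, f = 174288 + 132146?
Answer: 88063310437/287381 ≈ 3.0643e+5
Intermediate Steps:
f = 306434
z = 1149524/3 (z = -4/3 + 383176 = 1149524/3 ≈ 3.8317e+5)
n = -1444 (n = -¼*(-76)² = -¼*5776 = -1444)
B = -1083/287381 (B = -1444/1149524/3 = -1444*3/1149524 = -1083/287381 ≈ -0.0037685)
f - B = 306434 - 1*(-1083/287381) = 306434 + 1083/287381 = 88063310437/287381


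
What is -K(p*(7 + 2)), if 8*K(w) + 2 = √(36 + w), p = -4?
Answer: ¼ ≈ 0.25000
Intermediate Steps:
K(w) = -¼ + √(36 + w)/8
-K(p*(7 + 2)) = -(-¼ + √(36 - 4*(7 + 2))/8) = -(-¼ + √(36 - 4*9)/8) = -(-¼ + √(36 - 36)/8) = -(-¼ + √0/8) = -(-¼ + (⅛)*0) = -(-¼ + 0) = -1*(-¼) = ¼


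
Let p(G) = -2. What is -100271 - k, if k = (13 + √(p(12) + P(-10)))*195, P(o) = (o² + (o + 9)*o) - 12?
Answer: -102806 - 780*√6 ≈ -1.0472e+5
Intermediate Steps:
P(o) = -12 + o² + o*(9 + o) (P(o) = (o² + (9 + o)*o) - 12 = (o² + o*(9 + o)) - 12 = -12 + o² + o*(9 + o))
k = 2535 + 780*√6 (k = (13 + √(-2 + (-12 + 2*(-10)² + 9*(-10))))*195 = (13 + √(-2 + (-12 + 2*100 - 90)))*195 = (13 + √(-2 + (-12 + 200 - 90)))*195 = (13 + √(-2 + 98))*195 = (13 + √96)*195 = (13 + 4*√6)*195 = 2535 + 780*√6 ≈ 4445.6)
-100271 - k = -100271 - (2535 + 780*√6) = -100271 + (-2535 - 780*√6) = -102806 - 780*√6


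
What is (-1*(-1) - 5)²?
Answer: 16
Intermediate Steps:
(-1*(-1) - 5)² = (1 - 5)² = (-4)² = 16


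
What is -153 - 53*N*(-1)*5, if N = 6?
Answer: 1437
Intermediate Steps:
-153 - 53*N*(-1)*5 = -153 - 53*6*(-1)*5 = -153 - (-318)*5 = -153 - 53*(-30) = -153 + 1590 = 1437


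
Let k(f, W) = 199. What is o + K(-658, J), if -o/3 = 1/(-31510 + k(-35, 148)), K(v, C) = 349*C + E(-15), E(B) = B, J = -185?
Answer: -674021459/10437 ≈ -64580.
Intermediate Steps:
K(v, C) = -15 + 349*C (K(v, C) = 349*C - 15 = -15 + 349*C)
o = 1/10437 (o = -3/(-31510 + 199) = -3/(-31311) = -3*(-1/31311) = 1/10437 ≈ 9.5813e-5)
o + K(-658, J) = 1/10437 + (-15 + 349*(-185)) = 1/10437 + (-15 - 64565) = 1/10437 - 64580 = -674021459/10437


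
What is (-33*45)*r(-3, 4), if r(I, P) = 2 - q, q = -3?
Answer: -7425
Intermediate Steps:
r(I, P) = 5 (r(I, P) = 2 - 1*(-3) = 2 + 3 = 5)
(-33*45)*r(-3, 4) = -33*45*5 = -1485*5 = -7425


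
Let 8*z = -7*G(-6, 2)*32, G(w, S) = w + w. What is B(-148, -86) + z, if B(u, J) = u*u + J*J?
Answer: 29636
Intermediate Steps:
G(w, S) = 2*w
B(u, J) = J² + u² (B(u, J) = u² + J² = J² + u²)
z = 336 (z = (-14*(-6)*32)/8 = (-7*(-12)*32)/8 = (84*32)/8 = (⅛)*2688 = 336)
B(-148, -86) + z = ((-86)² + (-148)²) + 336 = (7396 + 21904) + 336 = 29300 + 336 = 29636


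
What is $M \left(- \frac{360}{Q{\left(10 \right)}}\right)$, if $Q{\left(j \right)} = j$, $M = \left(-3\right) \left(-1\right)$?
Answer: $-108$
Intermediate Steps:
$M = 3$
$M \left(- \frac{360}{Q{\left(10 \right)}}\right) = 3 \left(- \frac{360}{10}\right) = 3 \left(\left(-360\right) \frac{1}{10}\right) = 3 \left(-36\right) = -108$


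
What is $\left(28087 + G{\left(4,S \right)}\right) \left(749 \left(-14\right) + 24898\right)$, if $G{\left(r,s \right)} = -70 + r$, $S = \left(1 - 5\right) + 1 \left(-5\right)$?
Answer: $403838652$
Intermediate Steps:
$S = -9$ ($S = -4 - 5 = -9$)
$\left(28087 + G{\left(4,S \right)}\right) \left(749 \left(-14\right) + 24898\right) = \left(28087 + \left(-70 + 4\right)\right) \left(749 \left(-14\right) + 24898\right) = \left(28087 - 66\right) \left(-10486 + 24898\right) = 28021 \cdot 14412 = 403838652$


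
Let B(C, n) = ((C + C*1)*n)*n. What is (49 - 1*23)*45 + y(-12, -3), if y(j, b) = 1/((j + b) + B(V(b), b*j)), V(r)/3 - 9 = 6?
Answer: 136451251/116625 ≈ 1170.0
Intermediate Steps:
V(r) = 45 (V(r) = 27 + 3*6 = 27 + 18 = 45)
B(C, n) = 2*C*n**2 (B(C, n) = ((C + C)*n)*n = ((2*C)*n)*n = (2*C*n)*n = 2*C*n**2)
y(j, b) = 1/(b + j + 90*b**2*j**2) (y(j, b) = 1/((j + b) + 2*45*(b*j)**2) = 1/((b + j) + 2*45*(b**2*j**2)) = 1/((b + j) + 90*b**2*j**2) = 1/(b + j + 90*b**2*j**2))
(49 - 1*23)*45 + y(-12, -3) = (49 - 1*23)*45 + 1/(-3 - 12 + 90*(-3)**2*(-12)**2) = (49 - 23)*45 + 1/(-3 - 12 + 90*9*144) = 26*45 + 1/(-3 - 12 + 116640) = 1170 + 1/116625 = 136451251/116625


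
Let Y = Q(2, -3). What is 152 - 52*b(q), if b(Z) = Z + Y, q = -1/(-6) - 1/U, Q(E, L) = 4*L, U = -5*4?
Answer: 11471/15 ≈ 764.73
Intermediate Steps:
U = -20
q = 13/60 (q = -1/(-6) - 1/(-20) = -1*(-⅙) - 1*(-1/20) = ⅙ + 1/20 = 13/60 ≈ 0.21667)
Y = -12 (Y = 4*(-3) = -12)
b(Z) = -12 + Z (b(Z) = Z - 12 = -12 + Z)
152 - 52*b(q) = 152 - 52*(-12 + 13/60) = 152 - 52*(-707/60) = 152 + 9191/15 = 11471/15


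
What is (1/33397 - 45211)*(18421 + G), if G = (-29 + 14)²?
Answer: -28153814788836/33397 ≈ -8.4300e+8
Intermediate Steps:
G = 225 (G = (-15)² = 225)
(1/33397 - 45211)*(18421 + G) = (1/33397 - 45211)*(18421 + 225) = (1/33397 - 45211)*18646 = -1509911766/33397*18646 = -28153814788836/33397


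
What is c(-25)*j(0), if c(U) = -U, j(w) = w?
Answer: 0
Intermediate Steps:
c(-25)*j(0) = -1*(-25)*0 = 25*0 = 0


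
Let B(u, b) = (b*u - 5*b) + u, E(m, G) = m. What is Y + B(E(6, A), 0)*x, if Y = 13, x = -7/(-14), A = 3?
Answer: 16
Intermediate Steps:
x = 1/2 (x = -7*(-1/14) = 1/2 ≈ 0.50000)
B(u, b) = u - 5*b + b*u (B(u, b) = (-5*b + b*u) + u = u - 5*b + b*u)
Y + B(E(6, A), 0)*x = 13 + (6 - 5*0 + 0*6)*(1/2) = 13 + (6 + 0 + 0)*(1/2) = 13 + 6*(1/2) = 13 + 3 = 16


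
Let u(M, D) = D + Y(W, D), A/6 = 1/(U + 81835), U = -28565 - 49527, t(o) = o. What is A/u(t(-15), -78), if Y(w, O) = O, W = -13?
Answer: -1/97318 ≈ -1.0276e-5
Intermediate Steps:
U = -78092
A = 6/3743 (A = 6/(-78092 + 81835) = 6/3743 ≈ 0.0016030)
u(M, D) = 2*D (u(M, D) = D + D = 2*D)
A/u(t(-15), -78) = 6/(3743*((2*(-78)))) = (6/3743)/(-156) = (6/3743)*(-1/156) = -1/97318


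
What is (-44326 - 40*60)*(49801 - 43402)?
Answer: -298999674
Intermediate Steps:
(-44326 - 40*60)*(49801 - 43402) = (-44326 - 2400)*6399 = -46726*6399 = -298999674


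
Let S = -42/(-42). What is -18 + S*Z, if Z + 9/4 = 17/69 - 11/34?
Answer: -95375/4692 ≈ -20.327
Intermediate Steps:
Z = -10919/4692 (Z = -9/4 + (17/69 - 11/34) = -9/4 - 181/2346 = -10919/4692 ≈ -2.3272)
S = 1 (S = -42*(-1/42) = 1)
-18 + S*Z = -18 + 1*(-10919/4692) = -18 - 10919/4692 = -95375/4692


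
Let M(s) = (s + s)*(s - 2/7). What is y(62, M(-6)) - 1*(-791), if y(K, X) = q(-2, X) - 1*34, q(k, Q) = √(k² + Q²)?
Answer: 757 + 2*√69745/7 ≈ 832.46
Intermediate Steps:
q(k, Q) = √(Q² + k²)
M(s) = 2*s*(-2/7 + s) (M(s) = (2*s)*(s - 2*⅐) = (2*s)*(s - 2/7) = (2*s)*(-2/7 + s) = 2*s*(-2/7 + s))
y(K, X) = -34 + √(4 + X²) (y(K, X) = √(X² + (-2)²) - 1*34 = √(X² + 4) - 34 = √(4 + X²) - 34 = -34 + √(4 + X²))
y(62, M(-6)) - 1*(-791) = (-34 + √(4 + ((2/7)*(-6)*(-2 + 7*(-6)))²)) - 1*(-791) = (-34 + √(4 + ((2/7)*(-6)*(-2 - 42))²)) + 791 = (-34 + √(4 + ((2/7)*(-6)*(-44))²)) + 791 = (-34 + √(4 + (528/7)²)) + 791 = (-34 + √(4 + 278784/49)) + 791 = (-34 + √(278980/49)) + 791 = (-34 + 2*√69745/7) + 791 = 757 + 2*√69745/7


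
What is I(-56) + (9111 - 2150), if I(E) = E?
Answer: 6905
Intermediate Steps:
I(-56) + (9111 - 2150) = -56 + (9111 - 2150) = -56 + 6961 = 6905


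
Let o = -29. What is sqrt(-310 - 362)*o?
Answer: -116*I*sqrt(42) ≈ -751.77*I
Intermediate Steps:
sqrt(-310 - 362)*o = sqrt(-310 - 362)*(-29) = sqrt(-672)*(-29) = (4*I*sqrt(42))*(-29) = -116*I*sqrt(42)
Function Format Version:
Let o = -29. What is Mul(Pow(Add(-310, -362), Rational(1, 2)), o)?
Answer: Mul(-116, I, Pow(42, Rational(1, 2))) ≈ Mul(-751.77, I)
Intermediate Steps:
Mul(Pow(Add(-310, -362), Rational(1, 2)), o) = Mul(Pow(Add(-310, -362), Rational(1, 2)), -29) = Mul(Pow(-672, Rational(1, 2)), -29) = Mul(Mul(4, I, Pow(42, Rational(1, 2))), -29) = Mul(-116, I, Pow(42, Rational(1, 2)))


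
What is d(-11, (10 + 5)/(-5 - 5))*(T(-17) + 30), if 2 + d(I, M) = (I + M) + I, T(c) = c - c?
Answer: -765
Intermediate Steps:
T(c) = 0
d(I, M) = -2 + M + 2*I (d(I, M) = -2 + ((I + M) + I) = -2 + (M + 2*I) = -2 + M + 2*I)
d(-11, (10 + 5)/(-5 - 5))*(T(-17) + 30) = (-2 + (10 + 5)/(-5 - 5) + 2*(-11))*(0 + 30) = (-2 + 15/(-10) - 22)*30 = (-2 + 15*(-1/10) - 22)*30 = (-2 - 3/2 - 22)*30 = -51/2*30 = -765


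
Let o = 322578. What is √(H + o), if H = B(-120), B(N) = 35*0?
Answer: 3*√35842 ≈ 567.96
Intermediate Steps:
B(N) = 0
H = 0
√(H + o) = √(0 + 322578) = √322578 = 3*√35842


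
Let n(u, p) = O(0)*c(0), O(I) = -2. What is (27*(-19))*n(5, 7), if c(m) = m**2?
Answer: 0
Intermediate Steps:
n(u, p) = 0 (n(u, p) = -2*0**2 = -2*0 = 0)
(27*(-19))*n(5, 7) = (27*(-19))*0 = -513*0 = 0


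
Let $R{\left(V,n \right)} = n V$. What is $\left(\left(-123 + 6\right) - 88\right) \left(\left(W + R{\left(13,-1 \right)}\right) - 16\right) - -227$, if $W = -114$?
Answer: $29542$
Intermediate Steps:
$R{\left(V,n \right)} = V n$
$\left(\left(-123 + 6\right) - 88\right) \left(\left(W + R{\left(13,-1 \right)}\right) - 16\right) - -227 = \left(\left(-123 + 6\right) - 88\right) \left(\left(-114 + 13 \left(-1\right)\right) - 16\right) - -227 = \left(-117 - 88\right) \left(\left(-114 - 13\right) - 16\right) + 227 = - 205 \left(-127 - 16\right) + 227 = \left(-205\right) \left(-143\right) + 227 = 29315 + 227 = 29542$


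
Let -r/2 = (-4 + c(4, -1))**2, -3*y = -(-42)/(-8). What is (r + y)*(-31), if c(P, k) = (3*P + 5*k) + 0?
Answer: 2015/4 ≈ 503.75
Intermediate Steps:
c(P, k) = 3*P + 5*k
y = 7/4 (y = -(-2)*(-7/(-8)) = -(-2)*(-7*(-1/8)) = -(-2)*7/8 = -1/3*(-21/4) = 7/4 ≈ 1.7500)
r = -18 (r = -2*(-4 + (3*4 + 5*(-1)))**2 = -2*(-4 + (12 - 5))**2 = -2*(-4 + 7)**2 = -2*3**2 = -2*9 = -18)
(r + y)*(-31) = (-18 + 7/4)*(-31) = -65/4*(-31) = 2015/4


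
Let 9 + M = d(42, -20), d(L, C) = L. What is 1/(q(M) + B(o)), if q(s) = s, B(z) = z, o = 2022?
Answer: 1/2055 ≈ 0.00048662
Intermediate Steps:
M = 33 (M = -9 + 42 = 33)
1/(q(M) + B(o)) = 1/(33 + 2022) = 1/2055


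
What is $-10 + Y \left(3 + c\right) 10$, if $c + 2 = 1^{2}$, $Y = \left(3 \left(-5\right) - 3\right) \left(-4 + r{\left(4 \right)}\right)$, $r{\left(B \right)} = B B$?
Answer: $-4330$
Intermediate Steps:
$r{\left(B \right)} = B^{2}$
$Y = -216$ ($Y = \left(3 \left(-5\right) - 3\right) \left(-4 + 4^{2}\right) = \left(-15 - 3\right) \left(-4 + 16\right) = \left(-18\right) 12 = -216$)
$c = -1$ ($c = -2 + 1^{2} = -2 + 1 = -1$)
$-10 + Y \left(3 + c\right) 10 = -10 + - 216 \left(3 - 1\right) 10 = -10 + \left(-216\right) 2 \cdot 10 = -10 - 4320 = -4330$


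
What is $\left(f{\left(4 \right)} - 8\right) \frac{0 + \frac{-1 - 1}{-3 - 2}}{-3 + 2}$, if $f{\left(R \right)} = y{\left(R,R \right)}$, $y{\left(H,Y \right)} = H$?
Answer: $\frac{8}{5} \approx 1.6$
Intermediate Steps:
$f{\left(R \right)} = R$
$\left(f{\left(4 \right)} - 8\right) \frac{0 + \frac{-1 - 1}{-3 - 2}}{-3 + 2} = \left(4 - 8\right) \frac{0 + \frac{-1 - 1}{-3 - 2}}{-3 + 2} = - 4 \frac{0 - \frac{2}{-5}}{-1} = - 4 \left(0 - - \frac{2}{5}\right) \left(-1\right) = - 4 \left(0 + \frac{2}{5}\right) \left(-1\right) = - 4 \cdot \frac{2}{5} \left(-1\right) = \left(-4\right) \left(- \frac{2}{5}\right) = \frac{8}{5}$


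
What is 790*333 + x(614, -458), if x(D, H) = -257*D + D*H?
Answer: -175940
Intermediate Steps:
790*333 + x(614, -458) = 790*333 + 614*(-257 - 458) = 263070 + 614*(-715) = 263070 - 439010 = -175940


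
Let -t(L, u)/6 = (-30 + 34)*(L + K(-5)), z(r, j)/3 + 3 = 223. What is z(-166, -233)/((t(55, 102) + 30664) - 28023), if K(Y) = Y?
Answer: 60/131 ≈ 0.45802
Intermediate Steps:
z(r, j) = 660 (z(r, j) = -9 + 3*223 = -9 + 669 = 660)
t(L, u) = 120 - 24*L (t(L, u) = -6*(-30 + 34)*(L - 5) = -24*(-5 + L) = -6*(-20 + 4*L) = 120 - 24*L)
z(-166, -233)/((t(55, 102) + 30664) - 28023) = 660/(((120 - 24*55) + 30664) - 28023) = 660/(((120 - 1320) + 30664) - 28023) = 660/((-1200 + 30664) - 28023) = 660/(29464 - 28023) = 660/1441 = 660*(1/1441) = 60/131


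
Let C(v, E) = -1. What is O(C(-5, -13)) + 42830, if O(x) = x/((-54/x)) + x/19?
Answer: 43943507/1026 ≈ 42830.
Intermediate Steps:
O(x) = -x²/54 + x/19 (O(x) = x*(-x/54) + x*(1/19) = -x²/54 + x/19)
O(C(-5, -13)) + 42830 = (1/1026)*(-1)*(54 - 19*(-1)) + 42830 = (1/1026)*(-1)*(54 + 19) + 42830 = (1/1026)*(-1)*73 + 42830 = -73/1026 + 42830 = 43943507/1026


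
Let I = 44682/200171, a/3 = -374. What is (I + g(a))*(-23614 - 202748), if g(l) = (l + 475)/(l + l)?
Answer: -8668798576715/74863954 ≈ -1.1579e+5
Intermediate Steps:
a = -1122 (a = 3*(-374) = -1122)
g(l) = (475 + l)/(2*l) (g(l) = (475 + l)/((2*l)) = (475 + l)*(1/(2*l)) = (475 + l)/(2*l))
I = 44682/200171 (I = 44682*(1/200171) = 44682/200171 ≈ 0.22322)
(I + g(a))*(-23614 - 202748) = (44682/200171 + (½)*(475 - 1122)/(-1122))*(-23614 - 202748) = (44682/200171 + (½)*(-1/1122)*(-647))*(-226362) = (44682/200171 + 647/2244)*(-226362) = (229777045/449183724)*(-226362) = -8668798576715/74863954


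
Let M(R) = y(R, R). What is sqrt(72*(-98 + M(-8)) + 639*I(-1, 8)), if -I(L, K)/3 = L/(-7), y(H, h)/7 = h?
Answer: 3*I*sqrt(61859)/7 ≈ 106.59*I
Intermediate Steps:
y(H, h) = 7*h
M(R) = 7*R
I(L, K) = 3*L/7 (I(L, K) = -3*L/(-7) = -3*L*(-1)/7 = -(-3)*L/7 = 3*L/7)
sqrt(72*(-98 + M(-8)) + 639*I(-1, 8)) = sqrt(72*(-98 + 7*(-8)) + 639*((3/7)*(-1))) = sqrt(72*(-98 - 56) + 639*(-3/7)) = sqrt(72*(-154) - 1917/7) = sqrt(-11088 - 1917/7) = sqrt(-79533/7) = 3*I*sqrt(61859)/7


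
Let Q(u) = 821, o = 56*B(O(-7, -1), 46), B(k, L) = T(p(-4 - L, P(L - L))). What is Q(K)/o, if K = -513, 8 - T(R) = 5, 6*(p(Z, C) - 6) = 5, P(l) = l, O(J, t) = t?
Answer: 821/168 ≈ 4.8869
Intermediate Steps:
p(Z, C) = 41/6 (p(Z, C) = 6 + (1/6)*5 = 6 + 5/6 = 41/6)
T(R) = 3 (T(R) = 8 - 1*5 = 8 - 5 = 3)
B(k, L) = 3
o = 168 (o = 56*3 = 168)
Q(K)/o = 821/168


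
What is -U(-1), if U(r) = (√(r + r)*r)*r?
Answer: -I*√2 ≈ -1.4142*I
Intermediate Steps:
U(r) = √2*r^(5/2) (U(r) = (√(2*r)*r)*r = ((√2*√r)*r)*r = (√2*r^(3/2))*r = √2*r^(5/2))
-U(-1) = -√2*(-1)^(5/2) = -√2*I = -I*√2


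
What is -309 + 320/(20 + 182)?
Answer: -31049/101 ≈ -307.42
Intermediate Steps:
-309 + 320/(20 + 182) = -309 + 320/202 = -309 + 320*(1/202) = -309 + 160/101 = -31049/101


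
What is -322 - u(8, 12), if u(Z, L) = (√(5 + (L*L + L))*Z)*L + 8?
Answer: -330 - 96*√161 ≈ -1548.1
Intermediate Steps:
u(Z, L) = 8 + L*Z*√(5 + L + L²) (u(Z, L) = (√(5 + (L² + L))*Z)*L + 8 = (√(5 + (L + L²))*Z)*L + 8 = (√(5 + L + L²)*Z)*L + 8 = (Z*√(5 + L + L²))*L + 8 = L*Z*√(5 + L + L²) + 8 = 8 + L*Z*√(5 + L + L²))
-322 - u(8, 12) = -322 - (8 + 12*8*√(5 + 12 + 12²)) = -322 - (8 + 12*8*√(5 + 12 + 144)) = -322 - (8 + 12*8*√161) = -322 - (8 + 96*√161) = -322 + (-8 - 96*√161) = -330 - 96*√161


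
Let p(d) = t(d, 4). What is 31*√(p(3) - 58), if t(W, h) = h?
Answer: 93*I*√6 ≈ 227.8*I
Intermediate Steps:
p(d) = 4
31*√(p(3) - 58) = 31*√(4 - 58) = 31*√(-54) = 31*(3*I*√6) = 93*I*√6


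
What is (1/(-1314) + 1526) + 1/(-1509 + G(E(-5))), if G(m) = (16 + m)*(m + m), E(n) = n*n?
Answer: 1084794497/710874 ≈ 1526.0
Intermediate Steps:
E(n) = n²
G(m) = 2*m*(16 + m) (G(m) = (16 + m)*(2*m) = 2*m*(16 + m))
(1/(-1314) + 1526) + 1/(-1509 + G(E(-5))) = (1/(-1314) + 1526) + 1/(-1509 + 2*(-5)²*(16 + (-5)²)) = (-1/1314 + 1526) + 1/(-1509 + 2*25*(16 + 25)) = 2005163/1314 + 1/(-1509 + 2*25*41) = 2005163/1314 + 1/(-1509 + 2050) = 2005163/1314 + 1/541 = 1084794497/710874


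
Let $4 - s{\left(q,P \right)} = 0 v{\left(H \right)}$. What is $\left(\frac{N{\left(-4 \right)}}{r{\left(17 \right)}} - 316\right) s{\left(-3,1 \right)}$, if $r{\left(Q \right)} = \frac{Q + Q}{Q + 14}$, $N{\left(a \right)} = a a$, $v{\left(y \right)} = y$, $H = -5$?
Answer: $- \frac{20496}{17} \approx -1205.6$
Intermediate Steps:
$N{\left(a \right)} = a^{2}$
$r{\left(Q \right)} = \frac{2 Q}{14 + Q}$
$s{\left(q,P \right)} = 4$ ($s{\left(q,P \right)} = 4 - 0 \left(-5\right) = 4 - 0 = 4 + 0 = 4$)
$\left(\frac{N{\left(-4 \right)}}{r{\left(17 \right)}} - 316\right) s{\left(-3,1 \right)} = \left(\frac{\left(-4\right)^{2}}{2 \cdot 17 \frac{1}{14 + 17}} - 316\right) 4 = \left(\frac{16}{2 \cdot 17 \cdot \frac{1}{31}} - 316\right) 4 = \left(\frac{16}{\frac{34}{31}} - 316\right) 4 = \left(16 \cdot \frac{31}{34} - 316\right) 4 = \left(\frac{248}{17} - 316\right) 4 = \left(- \frac{5124}{17}\right) 4 = - \frac{20496}{17}$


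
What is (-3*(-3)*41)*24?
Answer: 8856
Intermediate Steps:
(-3*(-3)*41)*24 = (9*41)*24 = 369*24 = 8856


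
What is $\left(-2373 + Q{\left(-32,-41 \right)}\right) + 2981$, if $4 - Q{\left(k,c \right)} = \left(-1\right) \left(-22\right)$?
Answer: $590$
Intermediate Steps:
$Q{\left(k,c \right)} = -18$ ($Q{\left(k,c \right)} = 4 - \left(-1\right) \left(-22\right) = 4 - 22 = -18$)
$\left(-2373 + Q{\left(-32,-41 \right)}\right) + 2981 = \left(-2373 - 18\right) + 2981 = -2391 + 2981 = 590$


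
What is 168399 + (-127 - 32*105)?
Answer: 164912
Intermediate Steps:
168399 + (-127 - 32*105) = 168399 + (-127 - 3360) = 168399 - 3487 = 164912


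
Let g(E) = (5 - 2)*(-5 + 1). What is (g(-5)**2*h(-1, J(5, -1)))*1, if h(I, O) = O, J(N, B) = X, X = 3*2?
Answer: 864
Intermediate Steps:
X = 6
J(N, B) = 6
g(E) = -12 (g(E) = 3*(-4) = -12)
(g(-5)**2*h(-1, J(5, -1)))*1 = ((-12)**2*6)*1 = (144*6)*1 = 864*1 = 864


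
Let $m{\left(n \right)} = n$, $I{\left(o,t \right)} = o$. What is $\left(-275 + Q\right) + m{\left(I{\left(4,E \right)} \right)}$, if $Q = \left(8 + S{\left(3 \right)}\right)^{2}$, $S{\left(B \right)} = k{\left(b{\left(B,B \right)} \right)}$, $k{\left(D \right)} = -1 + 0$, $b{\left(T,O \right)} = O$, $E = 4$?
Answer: $-222$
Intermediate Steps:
$k{\left(D \right)} = -1$
$S{\left(B \right)} = -1$
$Q = 49$ ($Q = \left(8 - 1\right)^{2} = 7^{2} = 49$)
$\left(-275 + Q\right) + m{\left(I{\left(4,E \right)} \right)} = \left(-275 + 49\right) + 4 = -226 + 4 = -222$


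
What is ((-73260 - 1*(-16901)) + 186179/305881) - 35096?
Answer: -27974160676/305881 ≈ -91454.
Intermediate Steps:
((-73260 - 1*(-16901)) + 186179/305881) - 35096 = ((-73260 + 16901) + 186179*(1/305881)) - 35096 = (-56359 + 186179/305881) - 35096 = -17238961100/305881 - 35096 = -27974160676/305881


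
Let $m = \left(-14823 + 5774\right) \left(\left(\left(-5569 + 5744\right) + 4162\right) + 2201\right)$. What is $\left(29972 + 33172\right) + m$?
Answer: $-59099218$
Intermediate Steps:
$m = -59162362$ ($m = - 9049 \left(\left(175 + 4162\right) + 2201\right) = - 9049 \left(4337 + 2201\right) = \left(-9049\right) 6538 = -59162362$)
$\left(29972 + 33172\right) + m = \left(29972 + 33172\right) - 59162362 = 63144 - 59162362 = -59099218$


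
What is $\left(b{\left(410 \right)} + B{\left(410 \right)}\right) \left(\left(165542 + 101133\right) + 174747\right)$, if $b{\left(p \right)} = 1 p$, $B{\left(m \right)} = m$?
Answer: $361966040$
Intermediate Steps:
$b{\left(p \right)} = p$
$\left(b{\left(410 \right)} + B{\left(410 \right)}\right) \left(\left(165542 + 101133\right) + 174747\right) = \left(410 + 410\right) \left(\left(165542 + 101133\right) + 174747\right) = 820 \left(266675 + 174747\right) = 820 \cdot 441422 = 361966040$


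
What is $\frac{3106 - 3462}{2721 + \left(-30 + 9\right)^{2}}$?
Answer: $- \frac{178}{1581} \approx -0.11259$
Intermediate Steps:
$\frac{3106 - 3462}{2721 + \left(-30 + 9\right)^{2}} = - \frac{356}{2721 + \left(-21\right)^{2}} = - \frac{356}{2721 + 441} = - \frac{356}{3162} = \left(-356\right) \frac{1}{3162} = - \frac{178}{1581}$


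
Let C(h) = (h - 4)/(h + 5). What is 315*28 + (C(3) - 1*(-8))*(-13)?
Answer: 69741/8 ≈ 8717.6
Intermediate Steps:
C(h) = (-4 + h)/(5 + h)
315*28 + (C(3) - 1*(-8))*(-13) = 315*28 + ((-4 + 3)/(5 + 3) - 1*(-8))*(-13) = 8820 + (-1/8 + 8)*(-13) = 8820 + ((⅛)*(-1) + 8)*(-13) = 8820 + (-⅛ + 8)*(-13) = 8820 + (63/8)*(-13) = 8820 - 819/8 = 69741/8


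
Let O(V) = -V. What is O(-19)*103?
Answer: 1957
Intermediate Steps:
O(-19)*103 = -1*(-19)*103 = 19*103 = 1957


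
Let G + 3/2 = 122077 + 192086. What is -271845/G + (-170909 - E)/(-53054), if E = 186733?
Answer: 32644960851/5555841407 ≈ 5.8758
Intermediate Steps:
G = 628323/2 (G = -3/2 + (122077 + 192086) = -3/2 + 314163 = 628323/2 ≈ 3.1416e+5)
-271845/G + (-170909 - E)/(-53054) = -271845/628323/2 + (-170909 - 1*186733)/(-53054) = -271845*2/628323 + (-170909 - 186733)*(-1/53054) = -181230/209441 - 357642*(-1/53054) = -181230/209441 + 178821/26527 = 32644960851/5555841407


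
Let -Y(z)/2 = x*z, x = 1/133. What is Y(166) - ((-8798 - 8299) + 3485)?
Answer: 1810064/133 ≈ 13610.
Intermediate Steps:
x = 1/133 ≈ 0.0075188
Y(z) = -2*z/133
Y(166) - ((-8798 - 8299) + 3485) = -2/133*166 - ((-8798 - 8299) + 3485) = -332/133 - (-17097 + 3485) = -332/133 - 1*(-13612) = -332/133 + 13612 = 1810064/133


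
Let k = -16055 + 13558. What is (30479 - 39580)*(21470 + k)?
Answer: -172673273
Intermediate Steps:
k = -2497
(30479 - 39580)*(21470 + k) = (30479 - 39580)*(21470 - 2497) = -9101*18973 = -172673273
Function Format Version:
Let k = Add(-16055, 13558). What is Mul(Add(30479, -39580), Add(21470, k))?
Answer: -172673273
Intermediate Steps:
k = -2497
Mul(Add(30479, -39580), Add(21470, k)) = Mul(Add(30479, -39580), Add(21470, -2497)) = Mul(-9101, 18973) = -172673273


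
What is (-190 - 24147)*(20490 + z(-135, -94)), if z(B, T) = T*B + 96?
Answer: -809838012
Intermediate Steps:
z(B, T) = 96 + B*T (z(B, T) = B*T + 96 = 96 + B*T)
(-190 - 24147)*(20490 + z(-135, -94)) = (-190 - 24147)*(20490 + (96 - 135*(-94))) = -24337*(20490 + (96 + 12690)) = -24337*(20490 + 12786) = -24337*33276 = -809838012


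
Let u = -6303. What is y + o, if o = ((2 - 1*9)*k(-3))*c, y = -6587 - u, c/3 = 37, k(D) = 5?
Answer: -4169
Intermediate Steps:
c = 111 (c = 3*37 = 111)
y = -284 (y = -6587 - 1*(-6303) = -6587 + 6303 = -284)
o = -3885 (o = ((2 - 1*9)*5)*111 = ((2 - 9)*5)*111 = -7*5*111 = -35*111 = -3885)
y + o = -284 - 3885 = -4169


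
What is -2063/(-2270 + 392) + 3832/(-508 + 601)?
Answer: 2462785/58218 ≈ 42.303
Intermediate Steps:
-2063/(-2270 + 392) + 3832/(-508 + 601) = -2063/(-1878) + 3832/93 = -2063*(-1/1878) + 3832*(1/93) = 2063/1878 + 3832/93 = 2462785/58218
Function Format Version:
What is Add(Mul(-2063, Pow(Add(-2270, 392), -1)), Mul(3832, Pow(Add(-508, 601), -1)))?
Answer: Rational(2462785, 58218) ≈ 42.303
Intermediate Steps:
Add(Mul(-2063, Pow(Add(-2270, 392), -1)), Mul(3832, Pow(Add(-508, 601), -1))) = Add(Mul(-2063, Pow(-1878, -1)), Mul(3832, Pow(93, -1))) = Add(Mul(-2063, Rational(-1, 1878)), Mul(3832, Rational(1, 93))) = Add(Rational(2063, 1878), Rational(3832, 93)) = Rational(2462785, 58218)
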